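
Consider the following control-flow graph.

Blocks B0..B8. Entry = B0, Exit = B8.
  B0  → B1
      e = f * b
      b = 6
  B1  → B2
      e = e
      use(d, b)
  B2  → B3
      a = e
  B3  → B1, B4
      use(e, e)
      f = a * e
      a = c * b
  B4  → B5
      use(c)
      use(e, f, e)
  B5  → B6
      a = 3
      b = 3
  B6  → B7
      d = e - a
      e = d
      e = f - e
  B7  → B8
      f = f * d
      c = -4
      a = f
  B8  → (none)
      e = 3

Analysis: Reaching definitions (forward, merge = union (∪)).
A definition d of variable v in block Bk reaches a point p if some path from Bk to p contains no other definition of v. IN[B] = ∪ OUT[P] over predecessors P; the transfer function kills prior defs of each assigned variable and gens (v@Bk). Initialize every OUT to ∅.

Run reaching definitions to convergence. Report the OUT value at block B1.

Answer: {a@B3, b@B0, e@B1, f@B3}

Derivation:
Fixpoint table:
  B0:   IN={}   OUT={b@B0, e@B0}
  B1:   IN={a@B3, b@B0, e@B0, e@B1, f@B3}   OUT={a@B3, b@B0, e@B1, f@B3}
  B2:   IN={a@B3, b@B0, e@B1, f@B3}   OUT={a@B2, b@B0, e@B1, f@B3}
  B3:   IN={a@B2, b@B0, e@B1, f@B3}   OUT={a@B3, b@B0, e@B1, f@B3}
  B4:   IN={a@B3, b@B0, e@B1, f@B3}   OUT={a@B3, b@B0, e@B1, f@B3}
  B5:   IN={a@B3, b@B0, e@B1, f@B3}   OUT={a@B5, b@B5, e@B1, f@B3}
  B6:   IN={a@B5, b@B5, e@B1, f@B3}   OUT={a@B5, b@B5, d@B6, e@B6, f@B3}
  B7:   IN={a@B5, b@B5, d@B6, e@B6, f@B3}   OUT={a@B7, b@B5, c@B7, d@B6, e@B6, f@B7}
  B8:   IN={a@B7, b@B5, c@B7, d@B6, e@B6, f@B7}   OUT={a@B7, b@B5, c@B7, d@B6, e@B8, f@B7}

Merge at B1: IN[B1] = OUT[B0] ⊔ OUT[B3] = {a@B3, b@B0, e@B0, e@B1, f@B3}
Applying B1's transfer function to that IN value gives OUT[B1] (row B1 above).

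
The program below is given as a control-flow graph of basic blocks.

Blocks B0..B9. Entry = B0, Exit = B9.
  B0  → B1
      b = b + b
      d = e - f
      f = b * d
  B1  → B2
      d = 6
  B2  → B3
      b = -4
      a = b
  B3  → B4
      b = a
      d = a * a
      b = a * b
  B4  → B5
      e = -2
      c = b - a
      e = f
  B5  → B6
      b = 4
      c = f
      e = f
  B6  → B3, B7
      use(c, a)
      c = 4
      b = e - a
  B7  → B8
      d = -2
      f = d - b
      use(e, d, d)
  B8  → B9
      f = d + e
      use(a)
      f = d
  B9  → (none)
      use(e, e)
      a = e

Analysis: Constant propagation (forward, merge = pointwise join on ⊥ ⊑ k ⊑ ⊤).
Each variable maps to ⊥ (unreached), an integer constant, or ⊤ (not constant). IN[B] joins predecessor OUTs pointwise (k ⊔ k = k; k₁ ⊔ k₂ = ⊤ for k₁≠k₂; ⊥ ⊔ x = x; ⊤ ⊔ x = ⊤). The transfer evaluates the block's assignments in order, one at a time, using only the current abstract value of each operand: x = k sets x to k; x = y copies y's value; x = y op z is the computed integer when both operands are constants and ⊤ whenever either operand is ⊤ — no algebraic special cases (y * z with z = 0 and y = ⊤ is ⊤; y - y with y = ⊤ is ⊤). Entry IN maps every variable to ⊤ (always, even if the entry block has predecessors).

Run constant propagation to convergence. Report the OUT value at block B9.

Answer: {a: ⊤, b: ⊤, c: 4, d: -2, e: ⊤, f: -2}

Trace:
Fixpoint table:
  B0: | IN=(all ⊤) | OUT=(all ⊤)
  B1: | IN=(all ⊤) | OUT={d:6; rest ⊤}
  B2: | IN={d:6; rest ⊤} | OUT={a:-4, b:-4, d:6; rest ⊤}
  B3: | IN={a:-4; rest ⊤} | OUT={a:-4, b:16, d:16; rest ⊤}
  B4: | IN={a:-4, b:16, d:16; rest ⊤} | OUT={a:-4, b:16, c:20, d:16; rest ⊤}
  B5: | IN={a:-4, b:16, c:20, d:16; rest ⊤} | OUT={a:-4, b:4, d:16; rest ⊤}
  B6: | IN={a:-4, b:4, d:16; rest ⊤} | OUT={a:-4, c:4, d:16; rest ⊤}
  B7: | IN={a:-4, c:4, d:16; rest ⊤} | OUT={a:-4, c:4, d:-2; rest ⊤}
  B8: | IN={a:-4, c:4, d:-2; rest ⊤} | OUT={a:-4, c:4, d:-2, f:-2; rest ⊤}
  B9: | IN={a:-4, c:4, d:-2, f:-2; rest ⊤} | OUT={c:4, d:-2, f:-2; rest ⊤}

Merge at B9: IN[B9] = OUT[B8] = {a: -4, b: ⊤, c: 4, d: -2, e: ⊤, f: -2}
Applying B9's transfer function to that IN value gives OUT[B9] (row B9 above).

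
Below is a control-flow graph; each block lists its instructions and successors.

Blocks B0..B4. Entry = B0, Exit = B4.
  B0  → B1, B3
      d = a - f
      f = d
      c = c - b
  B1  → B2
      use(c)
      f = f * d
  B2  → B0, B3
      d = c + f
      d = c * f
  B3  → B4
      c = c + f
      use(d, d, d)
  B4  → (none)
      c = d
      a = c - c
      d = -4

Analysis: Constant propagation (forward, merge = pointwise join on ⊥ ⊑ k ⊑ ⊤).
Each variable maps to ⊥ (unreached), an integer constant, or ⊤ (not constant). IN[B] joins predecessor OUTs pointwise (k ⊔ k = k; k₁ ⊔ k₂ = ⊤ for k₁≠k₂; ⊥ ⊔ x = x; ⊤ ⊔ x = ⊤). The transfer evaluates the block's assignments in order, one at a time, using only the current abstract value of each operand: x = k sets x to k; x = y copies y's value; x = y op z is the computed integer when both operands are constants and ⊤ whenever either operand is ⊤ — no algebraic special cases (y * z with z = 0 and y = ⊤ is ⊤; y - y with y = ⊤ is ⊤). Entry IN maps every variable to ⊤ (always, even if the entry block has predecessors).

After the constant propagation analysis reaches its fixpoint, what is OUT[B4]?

Answer: {a: ⊤, b: ⊤, c: ⊤, d: -4, e: ⊤, f: ⊤}

Working:
Fixpoint table:
  B0:   IN=(all ⊤)   OUT=(all ⊤)
  B1:   IN=(all ⊤)   OUT=(all ⊤)
  B2:   IN=(all ⊤)   OUT=(all ⊤)
  B3:   IN=(all ⊤)   OUT=(all ⊤)
  B4:   IN=(all ⊤)   OUT={d:-4; rest ⊤}

Merge at B4: IN[B4] = OUT[B3] = {a: ⊤, b: ⊤, c: ⊤, d: ⊤, e: ⊤, f: ⊤}
Applying B4's transfer function to that IN value gives OUT[B4] (row B4 above).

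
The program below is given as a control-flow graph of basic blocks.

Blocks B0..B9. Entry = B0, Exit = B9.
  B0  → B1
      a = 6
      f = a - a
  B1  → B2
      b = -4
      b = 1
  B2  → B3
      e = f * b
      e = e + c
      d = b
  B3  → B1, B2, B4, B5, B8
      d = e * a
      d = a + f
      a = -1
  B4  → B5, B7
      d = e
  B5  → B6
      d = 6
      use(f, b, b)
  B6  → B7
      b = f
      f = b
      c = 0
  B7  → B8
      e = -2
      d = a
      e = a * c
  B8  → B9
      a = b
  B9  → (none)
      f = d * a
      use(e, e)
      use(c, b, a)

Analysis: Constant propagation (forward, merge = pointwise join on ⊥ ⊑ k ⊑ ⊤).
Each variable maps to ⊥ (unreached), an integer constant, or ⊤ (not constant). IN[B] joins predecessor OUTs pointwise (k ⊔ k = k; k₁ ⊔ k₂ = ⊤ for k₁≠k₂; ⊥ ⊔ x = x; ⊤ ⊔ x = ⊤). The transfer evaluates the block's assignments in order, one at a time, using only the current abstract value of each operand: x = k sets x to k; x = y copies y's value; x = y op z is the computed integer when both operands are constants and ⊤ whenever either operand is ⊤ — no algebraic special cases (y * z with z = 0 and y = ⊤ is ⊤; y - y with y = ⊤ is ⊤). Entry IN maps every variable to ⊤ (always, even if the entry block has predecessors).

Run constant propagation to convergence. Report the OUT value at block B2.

Fixpoint table:
  B0: | IN=(all ⊤) | OUT={a:6, f:0; rest ⊤}
  B1: | IN={f:0; rest ⊤} | OUT={b:1, f:0; rest ⊤}
  B2: | IN={b:1, f:0; rest ⊤} | OUT={b:1, d:1, f:0; rest ⊤}
  B3: | IN={b:1, d:1, f:0; rest ⊤} | OUT={a:-1, b:1, f:0; rest ⊤}
  B4: | IN={a:-1, b:1, f:0; rest ⊤} | OUT={a:-1, b:1, f:0; rest ⊤}
  B5: | IN={a:-1, b:1, f:0; rest ⊤} | OUT={a:-1, b:1, d:6, f:0; rest ⊤}
  B6: | IN={a:-1, b:1, d:6, f:0; rest ⊤} | OUT={a:-1, b:0, c:0, d:6, f:0; rest ⊤}
  B7: | IN={a:-1, f:0; rest ⊤} | OUT={a:-1, d:-1, f:0; rest ⊤}
  B8: | IN={a:-1, f:0; rest ⊤} | OUT={f:0; rest ⊤}
  B9: | IN={f:0; rest ⊤} | OUT=(all ⊤)

Merge at B2: IN[B2] = OUT[B1] ⊔ OUT[B3] = {a: ⊤, b: 1, c: ⊤, d: ⊤, e: ⊤, f: 0}
Applying B2's transfer function to that IN value gives OUT[B2] (row B2 above).

Answer: {a: ⊤, b: 1, c: ⊤, d: 1, e: ⊤, f: 0}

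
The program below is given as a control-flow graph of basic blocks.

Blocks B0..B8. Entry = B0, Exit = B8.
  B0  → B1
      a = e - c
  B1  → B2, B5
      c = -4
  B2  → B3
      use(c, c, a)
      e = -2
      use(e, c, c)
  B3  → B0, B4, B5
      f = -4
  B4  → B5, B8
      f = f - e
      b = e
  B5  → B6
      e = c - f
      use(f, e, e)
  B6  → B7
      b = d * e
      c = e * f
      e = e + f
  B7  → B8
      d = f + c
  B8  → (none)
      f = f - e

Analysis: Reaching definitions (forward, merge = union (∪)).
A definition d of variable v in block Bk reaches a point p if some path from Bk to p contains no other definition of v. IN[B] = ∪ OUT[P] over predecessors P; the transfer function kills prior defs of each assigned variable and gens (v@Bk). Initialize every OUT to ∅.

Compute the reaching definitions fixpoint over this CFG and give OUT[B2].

Answer: {a@B0, c@B1, e@B2, f@B3}

Derivation:
Per-block solution:
  B0:  IN={a@B0, c@B1, e@B2, f@B3}  OUT={a@B0, c@B1, e@B2, f@B3}
  B1:  IN={a@B0, c@B1, e@B2, f@B3}  OUT={a@B0, c@B1, e@B2, f@B3}
  B2:  IN={a@B0, c@B1, e@B2, f@B3}  OUT={a@B0, c@B1, e@B2, f@B3}
  B3:  IN={a@B0, c@B1, e@B2, f@B3}  OUT={a@B0, c@B1, e@B2, f@B3}
  B4:  IN={a@B0, c@B1, e@B2, f@B3}  OUT={a@B0, b@B4, c@B1, e@B2, f@B4}
  B5:  IN={a@B0, b@B4, c@B1, e@B2, f@B3, f@B4}  OUT={a@B0, b@B4, c@B1, e@B5, f@B3, f@B4}
  B6:  IN={a@B0, b@B4, c@B1, e@B5, f@B3, f@B4}  OUT={a@B0, b@B6, c@B6, e@B6, f@B3, f@B4}
  B7:  IN={a@B0, b@B6, c@B6, e@B6, f@B3, f@B4}  OUT={a@B0, b@B6, c@B6, d@B7, e@B6, f@B3, f@B4}
  B8:  IN={a@B0, b@B4, b@B6, c@B1, c@B6, d@B7, e@B2, e@B6, f@B3, f@B4}  OUT={a@B0, b@B4, b@B6, c@B1, c@B6, d@B7, e@B2, e@B6, f@B8}

Merge at B2: IN[B2] = OUT[B1] = {a@B0, c@B1, e@B2, f@B3}
Applying B2's transfer function to that IN value gives OUT[B2] (row B2 above).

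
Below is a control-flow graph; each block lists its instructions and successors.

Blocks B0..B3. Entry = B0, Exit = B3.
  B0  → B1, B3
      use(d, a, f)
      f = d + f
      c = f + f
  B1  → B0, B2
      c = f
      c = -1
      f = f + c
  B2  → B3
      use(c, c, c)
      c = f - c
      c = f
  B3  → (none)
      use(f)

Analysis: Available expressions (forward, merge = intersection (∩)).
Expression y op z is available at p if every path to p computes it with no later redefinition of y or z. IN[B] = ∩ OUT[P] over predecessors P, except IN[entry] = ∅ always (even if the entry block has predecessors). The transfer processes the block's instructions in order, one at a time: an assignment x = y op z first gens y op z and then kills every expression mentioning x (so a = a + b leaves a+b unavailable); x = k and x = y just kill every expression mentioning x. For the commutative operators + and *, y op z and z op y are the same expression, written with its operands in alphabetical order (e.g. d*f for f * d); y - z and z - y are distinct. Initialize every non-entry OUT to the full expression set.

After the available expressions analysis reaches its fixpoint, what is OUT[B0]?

Per-block solution:
  B0: | IN={} | OUT={f+f}
  B1: | IN={f+f} | OUT={}
  B2: | IN={} | OUT={}
  B3: | IN={} | OUT={}

Merge at B0 (entry node, so the boundary value {} is joined with the incoming edge(s)): IN[B0] = {} ∩ OUT[B1] = {}
Applying B0's transfer function to that IN value gives OUT[B0] (row B0 above).

Answer: {f+f}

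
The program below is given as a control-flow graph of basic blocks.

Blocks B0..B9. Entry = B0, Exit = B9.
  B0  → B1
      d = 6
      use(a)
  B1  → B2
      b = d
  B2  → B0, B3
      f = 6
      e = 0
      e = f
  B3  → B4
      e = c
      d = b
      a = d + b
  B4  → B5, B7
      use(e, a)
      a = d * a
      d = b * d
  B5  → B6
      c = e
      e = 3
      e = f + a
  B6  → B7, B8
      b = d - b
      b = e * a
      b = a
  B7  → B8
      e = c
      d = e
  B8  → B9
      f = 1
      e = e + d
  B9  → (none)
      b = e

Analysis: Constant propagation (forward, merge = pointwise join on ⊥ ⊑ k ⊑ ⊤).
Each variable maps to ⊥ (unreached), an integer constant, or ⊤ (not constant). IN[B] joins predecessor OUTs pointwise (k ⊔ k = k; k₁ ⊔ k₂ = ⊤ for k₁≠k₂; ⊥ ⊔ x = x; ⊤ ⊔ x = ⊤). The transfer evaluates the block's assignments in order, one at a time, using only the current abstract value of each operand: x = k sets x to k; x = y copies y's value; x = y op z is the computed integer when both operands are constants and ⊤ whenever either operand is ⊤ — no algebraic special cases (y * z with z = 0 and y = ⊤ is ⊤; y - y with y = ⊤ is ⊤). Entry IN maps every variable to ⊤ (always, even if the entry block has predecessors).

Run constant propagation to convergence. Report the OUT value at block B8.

Answer: {a: 72, b: ⊤, c: ⊤, d: ⊤, e: ⊤, f: 1}

Working:
Per-block solution:
  B0: | IN=(all ⊤) | OUT={d:6; rest ⊤}
  B1: | IN={d:6; rest ⊤} | OUT={b:6, d:6; rest ⊤}
  B2: | IN={b:6, d:6; rest ⊤} | OUT={b:6, d:6, e:6, f:6; rest ⊤}
  B3: | IN={b:6, d:6, e:6, f:6; rest ⊤} | OUT={a:12, b:6, d:6, f:6; rest ⊤}
  B4: | IN={a:12, b:6, d:6, f:6; rest ⊤} | OUT={a:72, b:6, d:36, f:6; rest ⊤}
  B5: | IN={a:72, b:6, d:36, f:6; rest ⊤} | OUT={a:72, b:6, d:36, e:78, f:6; rest ⊤}
  B6: | IN={a:72, b:6, d:36, e:78, f:6; rest ⊤} | OUT={a:72, b:72, d:36, e:78, f:6; rest ⊤}
  B7: | IN={a:72, d:36, f:6; rest ⊤} | OUT={a:72, f:6; rest ⊤}
  B8: | IN={a:72, f:6; rest ⊤} | OUT={a:72, f:1; rest ⊤}
  B9: | IN={a:72, f:1; rest ⊤} | OUT={a:72, f:1; rest ⊤}

Merge at B8: IN[B8] = OUT[B6] ⊔ OUT[B7] = {a: 72, b: ⊤, c: ⊤, d: ⊤, e: ⊤, f: 6}
Applying B8's transfer function to that IN value gives OUT[B8] (row B8 above).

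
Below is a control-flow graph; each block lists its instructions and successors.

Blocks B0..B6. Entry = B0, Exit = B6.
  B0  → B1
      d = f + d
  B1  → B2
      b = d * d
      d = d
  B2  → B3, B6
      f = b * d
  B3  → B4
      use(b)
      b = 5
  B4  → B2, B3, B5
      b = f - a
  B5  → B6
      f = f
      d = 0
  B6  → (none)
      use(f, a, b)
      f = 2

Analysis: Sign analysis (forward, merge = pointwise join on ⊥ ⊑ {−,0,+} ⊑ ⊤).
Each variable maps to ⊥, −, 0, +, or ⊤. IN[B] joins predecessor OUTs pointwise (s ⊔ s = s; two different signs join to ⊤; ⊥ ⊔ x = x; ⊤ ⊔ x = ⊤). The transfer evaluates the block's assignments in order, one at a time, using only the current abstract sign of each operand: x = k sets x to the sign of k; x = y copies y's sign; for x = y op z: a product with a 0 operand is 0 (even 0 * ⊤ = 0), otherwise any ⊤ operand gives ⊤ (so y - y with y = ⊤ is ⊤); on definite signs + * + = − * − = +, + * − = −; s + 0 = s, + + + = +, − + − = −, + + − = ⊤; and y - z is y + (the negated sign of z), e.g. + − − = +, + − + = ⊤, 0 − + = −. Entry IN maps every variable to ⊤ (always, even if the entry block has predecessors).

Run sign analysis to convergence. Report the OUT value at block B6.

Answer: {a: ⊤, b: ⊤, c: ⊤, d: ⊤, e: ⊤, f: +}

Derivation:
Fixpoint table:
  B0: | IN=(all ⊤) | OUT=(all ⊤)
  B1: | IN=(all ⊤) | OUT=(all ⊤)
  B2: | IN=(all ⊤) | OUT=(all ⊤)
  B3: | IN=(all ⊤) | OUT={b:+; rest ⊤}
  B4: | IN={b:+; rest ⊤} | OUT=(all ⊤)
  B5: | IN=(all ⊤) | OUT={d:0; rest ⊤}
  B6: | IN=(all ⊤) | OUT={f:+; rest ⊤}

Merge at B6: IN[B6] = OUT[B2] ⊔ OUT[B5] = {a: ⊤, b: ⊤, c: ⊤, d: ⊤, e: ⊤, f: ⊤}
Applying B6's transfer function to that IN value gives OUT[B6] (row B6 above).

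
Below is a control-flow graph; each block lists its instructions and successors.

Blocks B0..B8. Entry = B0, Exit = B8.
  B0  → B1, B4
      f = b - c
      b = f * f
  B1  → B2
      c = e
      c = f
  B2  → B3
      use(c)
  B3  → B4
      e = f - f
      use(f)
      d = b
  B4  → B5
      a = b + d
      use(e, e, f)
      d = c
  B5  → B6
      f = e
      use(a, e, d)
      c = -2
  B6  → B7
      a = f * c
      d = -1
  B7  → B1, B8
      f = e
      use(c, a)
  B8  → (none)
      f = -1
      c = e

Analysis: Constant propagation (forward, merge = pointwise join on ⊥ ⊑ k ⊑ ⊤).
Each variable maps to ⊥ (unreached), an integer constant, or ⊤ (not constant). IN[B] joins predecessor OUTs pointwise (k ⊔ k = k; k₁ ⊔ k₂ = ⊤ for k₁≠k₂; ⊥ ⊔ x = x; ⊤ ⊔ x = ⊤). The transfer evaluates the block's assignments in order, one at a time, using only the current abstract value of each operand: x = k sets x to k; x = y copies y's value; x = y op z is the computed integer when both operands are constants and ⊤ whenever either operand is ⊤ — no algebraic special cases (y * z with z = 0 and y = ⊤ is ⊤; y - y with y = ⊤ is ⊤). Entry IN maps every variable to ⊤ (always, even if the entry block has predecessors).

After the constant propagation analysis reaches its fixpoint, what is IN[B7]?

Answer: {a: ⊤, b: ⊤, c: -2, d: -1, e: ⊤, f: ⊤}

Derivation:
Fixpoint table:
  B0:   IN=(all ⊤)   OUT=(all ⊤)
  B1:   IN=(all ⊤)   OUT=(all ⊤)
  B2:   IN=(all ⊤)   OUT=(all ⊤)
  B3:   IN=(all ⊤)   OUT=(all ⊤)
  B4:   IN=(all ⊤)   OUT=(all ⊤)
  B5:   IN=(all ⊤)   OUT={c:-2; rest ⊤}
  B6:   IN={c:-2; rest ⊤}   OUT={c:-2, d:-1; rest ⊤}
  B7:   IN={c:-2, d:-1; rest ⊤}   OUT={c:-2, d:-1; rest ⊤}
  B8:   IN={c:-2, d:-1; rest ⊤}   OUT={d:-1, f:-1; rest ⊤}

Merge at B7: IN[B7] = OUT[B6] = {a: ⊤, b: ⊤, c: -2, d: -1, e: ⊤, f: ⊤}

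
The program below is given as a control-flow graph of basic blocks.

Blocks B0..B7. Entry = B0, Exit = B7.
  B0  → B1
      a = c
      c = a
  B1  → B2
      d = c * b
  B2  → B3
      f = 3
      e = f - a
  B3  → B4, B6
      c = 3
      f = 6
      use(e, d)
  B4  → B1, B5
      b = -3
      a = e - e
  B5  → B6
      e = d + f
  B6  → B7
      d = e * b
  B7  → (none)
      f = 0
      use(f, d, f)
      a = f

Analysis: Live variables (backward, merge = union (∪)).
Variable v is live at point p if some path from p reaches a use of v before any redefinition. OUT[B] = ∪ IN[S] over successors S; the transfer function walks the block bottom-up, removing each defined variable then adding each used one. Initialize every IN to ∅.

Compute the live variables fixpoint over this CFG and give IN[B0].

Converged values:
  B0:  IN={b, c}  OUT={a, b, c}
  B1:  IN={a, b, c}  OUT={a, b, d}
  B2:  IN={a, b, d}  OUT={b, d, e}
  B3:  IN={b, d, e}  OUT={b, c, d, e, f}
  B4:  IN={c, d, e, f}  OUT={a, b, c, d, f}
  B5:  IN={b, d, f}  OUT={b, e}
  B6:  IN={b, e}  OUT={d}
  B7:  IN={d}  OUT={}

Merge at B0: OUT[B0] = IN[B1] = {a, b, c}
Applying B0's transfer function to that OUT value gives IN[B0] (row B0 above).

Answer: {b, c}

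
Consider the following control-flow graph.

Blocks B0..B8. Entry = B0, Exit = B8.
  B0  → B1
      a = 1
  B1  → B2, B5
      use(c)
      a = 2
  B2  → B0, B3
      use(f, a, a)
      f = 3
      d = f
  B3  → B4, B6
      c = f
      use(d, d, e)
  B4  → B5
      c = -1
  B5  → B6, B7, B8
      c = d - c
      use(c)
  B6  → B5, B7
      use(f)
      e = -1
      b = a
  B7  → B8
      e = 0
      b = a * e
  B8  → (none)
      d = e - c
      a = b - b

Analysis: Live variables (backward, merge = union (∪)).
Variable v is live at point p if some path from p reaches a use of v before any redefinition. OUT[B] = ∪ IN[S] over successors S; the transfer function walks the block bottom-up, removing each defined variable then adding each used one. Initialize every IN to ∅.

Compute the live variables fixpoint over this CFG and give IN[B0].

Converged values:
  B0:   IN={b, c, d, e, f}   OUT={b, c, d, e, f}
  B1:   IN={b, c, d, e, f}   OUT={a, b, c, d, e, f}
  B2:   IN={a, b, c, e, f}   OUT={a, b, c, d, e, f}
  B3:   IN={a, b, d, e, f}   OUT={a, b, c, d, e, f}
  B4:   IN={a, b, d, e, f}   OUT={a, b, c, d, e, f}
  B5:   IN={a, b, c, d, e, f}   OUT={a, b, c, d, e, f}
  B6:   IN={a, c, d, f}   OUT={a, b, c, d, e, f}
  B7:   IN={a, c}   OUT={b, c, e}
  B8:   IN={b, c, e}   OUT={}

Merge at B0: OUT[B0] = IN[B1] = {b, c, d, e, f}
Applying B0's transfer function to that OUT value gives IN[B0] (row B0 above).

Answer: {b, c, d, e, f}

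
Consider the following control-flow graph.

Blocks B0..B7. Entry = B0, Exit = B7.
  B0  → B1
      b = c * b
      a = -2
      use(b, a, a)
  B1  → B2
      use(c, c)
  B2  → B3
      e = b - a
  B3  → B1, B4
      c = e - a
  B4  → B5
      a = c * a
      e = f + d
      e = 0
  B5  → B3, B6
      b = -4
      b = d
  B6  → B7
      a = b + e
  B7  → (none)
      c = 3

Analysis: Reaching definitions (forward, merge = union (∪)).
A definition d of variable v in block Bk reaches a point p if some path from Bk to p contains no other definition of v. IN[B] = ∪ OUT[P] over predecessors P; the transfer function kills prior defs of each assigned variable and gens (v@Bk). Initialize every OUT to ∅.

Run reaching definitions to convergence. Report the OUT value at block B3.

Answer: {a@B0, a@B4, b@B0, b@B5, c@B3, e@B2, e@B4}

Working:
Fixpoint table:
  B0: | IN={} | OUT={a@B0, b@B0}
  B1: | IN={a@B0, a@B4, b@B0, b@B5, c@B3, e@B2, e@B4} | OUT={a@B0, a@B4, b@B0, b@B5, c@B3, e@B2, e@B4}
  B2: | IN={a@B0, a@B4, b@B0, b@B5, c@B3, e@B2, e@B4} | OUT={a@B0, a@B4, b@B0, b@B5, c@B3, e@B2}
  B3: | IN={a@B0, a@B4, b@B0, b@B5, c@B3, e@B2, e@B4} | OUT={a@B0, a@B4, b@B0, b@B5, c@B3, e@B2, e@B4}
  B4: | IN={a@B0, a@B4, b@B0, b@B5, c@B3, e@B2, e@B4} | OUT={a@B4, b@B0, b@B5, c@B3, e@B4}
  B5: | IN={a@B4, b@B0, b@B5, c@B3, e@B4} | OUT={a@B4, b@B5, c@B3, e@B4}
  B6: | IN={a@B4, b@B5, c@B3, e@B4} | OUT={a@B6, b@B5, c@B3, e@B4}
  B7: | IN={a@B6, b@B5, c@B3, e@B4} | OUT={a@B6, b@B5, c@B7, e@B4}

Merge at B3: IN[B3] = OUT[B2] ⊔ OUT[B5] = {a@B0, a@B4, b@B0, b@B5, c@B3, e@B2, e@B4}
Applying B3's transfer function to that IN value gives OUT[B3] (row B3 above).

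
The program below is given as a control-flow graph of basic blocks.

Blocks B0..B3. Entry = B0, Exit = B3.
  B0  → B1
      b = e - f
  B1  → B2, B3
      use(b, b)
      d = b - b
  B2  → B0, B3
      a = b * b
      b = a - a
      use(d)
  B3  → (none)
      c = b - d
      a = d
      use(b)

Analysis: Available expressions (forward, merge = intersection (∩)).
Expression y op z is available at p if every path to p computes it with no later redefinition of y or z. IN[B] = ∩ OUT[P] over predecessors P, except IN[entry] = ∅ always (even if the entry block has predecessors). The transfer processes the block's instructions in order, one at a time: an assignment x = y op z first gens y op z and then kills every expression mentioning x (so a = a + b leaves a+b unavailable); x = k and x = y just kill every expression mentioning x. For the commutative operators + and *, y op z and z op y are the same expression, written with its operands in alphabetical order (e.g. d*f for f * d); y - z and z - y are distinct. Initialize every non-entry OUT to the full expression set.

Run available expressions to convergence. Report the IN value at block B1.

Answer: {e-f}

Derivation:
Fixpoint table:
  B0:   IN={}   OUT={e-f}
  B1:   IN={e-f}   OUT={b-b, e-f}
  B2:   IN={b-b, e-f}   OUT={a-a, e-f}
  B3:   IN={e-f}   OUT={b-d, e-f}

Merge at B1: IN[B1] = OUT[B0] = {e-f}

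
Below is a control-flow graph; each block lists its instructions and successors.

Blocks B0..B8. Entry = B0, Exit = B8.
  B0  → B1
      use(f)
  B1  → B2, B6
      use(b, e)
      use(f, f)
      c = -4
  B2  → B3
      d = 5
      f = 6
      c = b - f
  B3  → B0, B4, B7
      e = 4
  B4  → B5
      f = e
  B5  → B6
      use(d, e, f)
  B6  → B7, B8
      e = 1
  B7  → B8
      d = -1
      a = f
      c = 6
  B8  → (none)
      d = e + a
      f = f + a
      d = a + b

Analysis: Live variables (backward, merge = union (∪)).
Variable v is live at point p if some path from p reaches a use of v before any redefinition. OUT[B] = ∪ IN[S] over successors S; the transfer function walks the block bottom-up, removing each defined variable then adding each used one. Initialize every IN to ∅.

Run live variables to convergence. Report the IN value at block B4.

Answer: {a, b, d, e}

Trace:
Converged values:
  B0: | IN={a, b, e, f} | OUT={a, b, e, f}
  B1: | IN={a, b, e, f} | OUT={a, b, f}
  B2: | IN={a, b} | OUT={a, b, d, f}
  B3: | IN={a, b, d, f} | OUT={a, b, d, e, f}
  B4: | IN={a, b, d, e} | OUT={a, b, d, e, f}
  B5: | IN={a, b, d, e, f} | OUT={a, b, f}
  B6: | IN={a, b, f} | OUT={a, b, e, f}
  B7: | IN={b, e, f} | OUT={a, b, e, f}
  B8: | IN={a, b, e, f} | OUT={}

Merge at B4: OUT[B4] = IN[B5] = {a, b, d, e, f}
Applying B4's transfer function to that OUT value gives IN[B4] (row B4 above).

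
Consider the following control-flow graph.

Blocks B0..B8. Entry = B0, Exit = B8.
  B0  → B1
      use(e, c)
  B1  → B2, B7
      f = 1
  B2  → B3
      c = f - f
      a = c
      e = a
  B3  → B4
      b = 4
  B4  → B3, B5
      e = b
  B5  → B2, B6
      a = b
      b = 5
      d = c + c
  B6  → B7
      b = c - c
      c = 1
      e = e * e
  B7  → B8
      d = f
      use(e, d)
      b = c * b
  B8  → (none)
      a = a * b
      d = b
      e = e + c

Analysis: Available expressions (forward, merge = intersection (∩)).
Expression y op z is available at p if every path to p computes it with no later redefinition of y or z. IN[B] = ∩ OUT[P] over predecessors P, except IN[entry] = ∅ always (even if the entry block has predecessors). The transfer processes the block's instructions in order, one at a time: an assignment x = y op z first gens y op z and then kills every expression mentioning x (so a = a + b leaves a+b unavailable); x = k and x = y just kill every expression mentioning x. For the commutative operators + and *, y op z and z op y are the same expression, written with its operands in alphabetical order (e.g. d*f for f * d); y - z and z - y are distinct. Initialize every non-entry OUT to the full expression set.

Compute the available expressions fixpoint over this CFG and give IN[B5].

Answer: {f-f}

Derivation:
Per-block solution:
  B0:  IN={}  OUT={}
  B1:  IN={}  OUT={}
  B2:  IN={}  OUT={f-f}
  B3:  IN={f-f}  OUT={f-f}
  B4:  IN={f-f}  OUT={f-f}
  B5:  IN={f-f}  OUT={c+c, f-f}
  B6:  IN={c+c, f-f}  OUT={f-f}
  B7:  IN={}  OUT={}
  B8:  IN={}  OUT={}

Merge at B5: IN[B5] = OUT[B4] = {f-f}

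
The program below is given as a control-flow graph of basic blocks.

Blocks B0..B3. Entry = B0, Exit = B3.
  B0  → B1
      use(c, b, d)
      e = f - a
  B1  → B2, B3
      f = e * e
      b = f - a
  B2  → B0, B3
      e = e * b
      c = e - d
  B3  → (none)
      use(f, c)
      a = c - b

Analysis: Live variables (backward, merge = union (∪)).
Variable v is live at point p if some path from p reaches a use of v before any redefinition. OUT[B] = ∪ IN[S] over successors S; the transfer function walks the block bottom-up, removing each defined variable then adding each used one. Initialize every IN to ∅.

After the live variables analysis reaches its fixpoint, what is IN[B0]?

Answer: {a, b, c, d, f}

Working:
Fixpoint table:
  B0: | IN={a, b, c, d, f} | OUT={a, c, d, e}
  B1: | IN={a, c, d, e} | OUT={a, b, c, d, e, f}
  B2: | IN={a, b, d, e, f} | OUT={a, b, c, d, f}
  B3: | IN={b, c, f} | OUT={}

Merge at B0: OUT[B0] = IN[B1] = {a, c, d, e}
Applying B0's transfer function to that OUT value gives IN[B0] (row B0 above).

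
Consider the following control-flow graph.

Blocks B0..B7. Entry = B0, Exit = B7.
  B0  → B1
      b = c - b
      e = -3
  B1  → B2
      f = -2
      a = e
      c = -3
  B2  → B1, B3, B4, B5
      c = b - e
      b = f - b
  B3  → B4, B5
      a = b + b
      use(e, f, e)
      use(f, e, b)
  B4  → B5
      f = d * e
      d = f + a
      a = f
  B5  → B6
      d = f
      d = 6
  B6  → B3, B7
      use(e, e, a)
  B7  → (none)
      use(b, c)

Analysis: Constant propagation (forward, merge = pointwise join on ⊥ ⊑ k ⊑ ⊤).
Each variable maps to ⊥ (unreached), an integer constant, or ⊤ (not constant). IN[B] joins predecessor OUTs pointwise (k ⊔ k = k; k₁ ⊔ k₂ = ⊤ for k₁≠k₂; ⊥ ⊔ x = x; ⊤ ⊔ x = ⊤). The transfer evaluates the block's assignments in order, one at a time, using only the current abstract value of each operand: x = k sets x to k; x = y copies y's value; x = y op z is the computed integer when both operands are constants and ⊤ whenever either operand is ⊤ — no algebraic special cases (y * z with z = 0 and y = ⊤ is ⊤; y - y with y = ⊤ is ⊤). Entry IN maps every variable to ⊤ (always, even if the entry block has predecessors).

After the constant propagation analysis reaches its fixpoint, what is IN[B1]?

Fixpoint table:
  B0: | IN=(all ⊤) | OUT={e:-3; rest ⊤}
  B1: | IN={e:-3; rest ⊤} | OUT={a:-3, c:-3, e:-3, f:-2; rest ⊤}
  B2: | IN={a:-3, c:-3, e:-3, f:-2; rest ⊤} | OUT={a:-3, e:-3, f:-2; rest ⊤}
  B3: | IN={e:-3; rest ⊤} | OUT={e:-3; rest ⊤}
  B4: | IN={e:-3; rest ⊤} | OUT={e:-3; rest ⊤}
  B5: | IN={e:-3; rest ⊤} | OUT={d:6, e:-3; rest ⊤}
  B6: | IN={d:6, e:-3; rest ⊤} | OUT={d:6, e:-3; rest ⊤}
  B7: | IN={d:6, e:-3; rest ⊤} | OUT={d:6, e:-3; rest ⊤}

Merge at B1: IN[B1] = OUT[B0] ⊔ OUT[B2] = {a: ⊤, b: ⊤, c: ⊤, d: ⊤, e: -3, f: ⊤}

Answer: {a: ⊤, b: ⊤, c: ⊤, d: ⊤, e: -3, f: ⊤}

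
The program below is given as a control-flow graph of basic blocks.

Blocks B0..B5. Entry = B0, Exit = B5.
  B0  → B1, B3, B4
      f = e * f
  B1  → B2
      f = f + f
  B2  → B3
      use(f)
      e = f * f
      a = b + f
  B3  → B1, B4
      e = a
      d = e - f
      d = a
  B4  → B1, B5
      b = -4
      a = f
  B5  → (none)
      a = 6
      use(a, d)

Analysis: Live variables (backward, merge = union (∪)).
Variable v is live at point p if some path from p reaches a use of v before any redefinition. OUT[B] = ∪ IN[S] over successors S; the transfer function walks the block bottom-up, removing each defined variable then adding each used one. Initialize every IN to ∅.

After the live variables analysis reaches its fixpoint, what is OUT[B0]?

Fixpoint table:
  B0:   IN={a, b, d, e, f}   OUT={a, b, d, f}
  B1:   IN={b, f}   OUT={b, f}
  B2:   IN={b, f}   OUT={a, b, f}
  B3:   IN={a, b, f}   OUT={b, d, f}
  B4:   IN={d, f}   OUT={b, d, f}
  B5:   IN={d}   OUT={}

Merge at B0: OUT[B0] = IN[B1] ⊔ IN[B3] ⊔ IN[B4] = {a, b, d, f}

Answer: {a, b, d, f}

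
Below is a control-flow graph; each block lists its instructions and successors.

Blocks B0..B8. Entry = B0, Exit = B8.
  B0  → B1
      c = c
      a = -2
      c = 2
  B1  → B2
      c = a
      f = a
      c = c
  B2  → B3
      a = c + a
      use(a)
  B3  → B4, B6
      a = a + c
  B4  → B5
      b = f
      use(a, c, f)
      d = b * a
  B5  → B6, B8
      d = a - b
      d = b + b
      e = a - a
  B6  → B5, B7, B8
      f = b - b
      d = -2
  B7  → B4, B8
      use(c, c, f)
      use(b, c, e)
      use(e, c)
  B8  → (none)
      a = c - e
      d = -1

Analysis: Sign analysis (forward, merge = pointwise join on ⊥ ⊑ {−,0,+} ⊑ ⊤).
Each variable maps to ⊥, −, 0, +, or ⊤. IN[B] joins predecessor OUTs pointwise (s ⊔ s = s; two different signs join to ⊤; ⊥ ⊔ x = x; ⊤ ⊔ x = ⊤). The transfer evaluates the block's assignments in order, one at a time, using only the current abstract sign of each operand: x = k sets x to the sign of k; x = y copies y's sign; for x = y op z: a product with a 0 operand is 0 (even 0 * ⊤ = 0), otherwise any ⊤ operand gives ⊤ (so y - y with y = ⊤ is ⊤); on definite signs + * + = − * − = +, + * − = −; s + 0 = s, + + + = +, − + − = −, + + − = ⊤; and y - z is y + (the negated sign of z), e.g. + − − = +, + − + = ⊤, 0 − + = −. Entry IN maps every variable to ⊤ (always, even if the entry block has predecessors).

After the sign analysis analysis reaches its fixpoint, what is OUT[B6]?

Converged values:
  B0:   IN=(all ⊤)   OUT={a:-, c:+; rest ⊤}
  B1:   IN={a:-, c:+; rest ⊤}   OUT={a:-, c:-, f:-; rest ⊤}
  B2:   IN={a:-, c:-, f:-; rest ⊤}   OUT={a:-, c:-, f:-; rest ⊤}
  B3:   IN={a:-, c:-, f:-; rest ⊤}   OUT={a:-, c:-, f:-; rest ⊤}
  B4:   IN={a:-, c:-; rest ⊤}   OUT={a:-, c:-; rest ⊤}
  B5:   IN={a:-, c:-; rest ⊤}   OUT={a:-, c:-; rest ⊤}
  B6:   IN={a:-, c:-; rest ⊤}   OUT={a:-, c:-, d:-; rest ⊤}
  B7:   IN={a:-, c:-, d:-; rest ⊤}   OUT={a:-, c:-, d:-; rest ⊤}
  B8:   IN={a:-, c:-; rest ⊤}   OUT={c:-, d:-; rest ⊤}

Merge at B6: IN[B6] = OUT[B3] ⊔ OUT[B5] = {a: -, b: ⊤, c: -, d: ⊤, e: ⊤, f: ⊤}
Applying B6's transfer function to that IN value gives OUT[B6] (row B6 above).

Answer: {a: -, b: ⊤, c: -, d: -, e: ⊤, f: ⊤}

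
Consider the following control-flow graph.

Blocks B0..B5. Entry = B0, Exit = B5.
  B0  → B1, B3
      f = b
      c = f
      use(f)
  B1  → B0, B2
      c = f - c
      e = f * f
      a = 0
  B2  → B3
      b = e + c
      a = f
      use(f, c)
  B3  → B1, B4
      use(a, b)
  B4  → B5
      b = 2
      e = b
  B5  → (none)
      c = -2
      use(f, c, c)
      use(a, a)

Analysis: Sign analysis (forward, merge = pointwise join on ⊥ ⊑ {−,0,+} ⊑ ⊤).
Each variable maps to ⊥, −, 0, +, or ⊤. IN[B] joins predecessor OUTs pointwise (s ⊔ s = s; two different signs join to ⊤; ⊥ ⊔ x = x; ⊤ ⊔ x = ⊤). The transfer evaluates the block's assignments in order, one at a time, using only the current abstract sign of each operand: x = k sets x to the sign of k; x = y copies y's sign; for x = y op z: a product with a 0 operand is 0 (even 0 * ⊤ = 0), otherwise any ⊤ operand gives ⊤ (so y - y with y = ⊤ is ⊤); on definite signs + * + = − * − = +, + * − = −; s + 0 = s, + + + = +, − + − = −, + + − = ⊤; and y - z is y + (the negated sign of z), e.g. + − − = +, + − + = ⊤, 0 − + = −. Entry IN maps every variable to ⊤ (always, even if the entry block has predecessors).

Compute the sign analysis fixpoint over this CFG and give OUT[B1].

Converged values:
  B0:   IN=(all ⊤)   OUT=(all ⊤)
  B1:   IN=(all ⊤)   OUT={a:0; rest ⊤}
  B2:   IN={a:0; rest ⊤}   OUT=(all ⊤)
  B3:   IN=(all ⊤)   OUT=(all ⊤)
  B4:   IN=(all ⊤)   OUT={b:+, e:+; rest ⊤}
  B5:   IN={b:+, e:+; rest ⊤}   OUT={b:+, c:-, e:+; rest ⊤}

Merge at B1: IN[B1] = OUT[B0] ⊔ OUT[B3] = {a: ⊤, b: ⊤, c: ⊤, d: ⊤, e: ⊤, f: ⊤}
Applying B1's transfer function to that IN value gives OUT[B1] (row B1 above).

Answer: {a: 0, b: ⊤, c: ⊤, d: ⊤, e: ⊤, f: ⊤}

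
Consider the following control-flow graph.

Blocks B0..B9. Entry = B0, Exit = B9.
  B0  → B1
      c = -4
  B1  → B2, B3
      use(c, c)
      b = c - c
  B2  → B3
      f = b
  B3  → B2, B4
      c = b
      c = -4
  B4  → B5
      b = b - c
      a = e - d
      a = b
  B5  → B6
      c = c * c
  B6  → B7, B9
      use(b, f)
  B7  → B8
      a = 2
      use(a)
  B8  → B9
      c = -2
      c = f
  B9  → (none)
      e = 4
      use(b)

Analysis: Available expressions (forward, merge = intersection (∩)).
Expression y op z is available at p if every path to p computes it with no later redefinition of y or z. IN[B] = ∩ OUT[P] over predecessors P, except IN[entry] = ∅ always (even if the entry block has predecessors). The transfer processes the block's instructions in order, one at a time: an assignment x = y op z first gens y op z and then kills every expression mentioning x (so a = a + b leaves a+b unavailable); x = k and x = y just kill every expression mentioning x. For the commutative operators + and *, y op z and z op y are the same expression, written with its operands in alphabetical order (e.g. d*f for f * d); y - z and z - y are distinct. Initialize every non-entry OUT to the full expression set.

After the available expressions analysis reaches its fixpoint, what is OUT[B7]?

Converged values:
  B0: | IN={} | OUT={}
  B1: | IN={} | OUT={c-c}
  B2: | IN={} | OUT={}
  B3: | IN={} | OUT={}
  B4: | IN={} | OUT={e-d}
  B5: | IN={e-d} | OUT={e-d}
  B6: | IN={e-d} | OUT={e-d}
  B7: | IN={e-d} | OUT={e-d}
  B8: | IN={e-d} | OUT={e-d}
  B9: | IN={e-d} | OUT={}

Merge at B7: IN[B7] = OUT[B6] = {e-d}
Applying B7's transfer function to that IN value gives OUT[B7] (row B7 above).

Answer: {e-d}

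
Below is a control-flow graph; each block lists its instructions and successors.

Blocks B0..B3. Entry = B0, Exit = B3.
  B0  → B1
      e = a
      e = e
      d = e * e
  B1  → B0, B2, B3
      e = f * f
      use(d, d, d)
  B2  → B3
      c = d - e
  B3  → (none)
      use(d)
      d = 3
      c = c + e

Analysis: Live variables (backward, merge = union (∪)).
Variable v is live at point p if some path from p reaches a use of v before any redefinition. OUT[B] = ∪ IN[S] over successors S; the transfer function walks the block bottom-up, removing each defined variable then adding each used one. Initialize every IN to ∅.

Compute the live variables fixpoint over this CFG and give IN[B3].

Per-block solution:
  B0: | IN={a, c, f} | OUT={a, c, d, f}
  B1: | IN={a, c, d, f} | OUT={a, c, d, e, f}
  B2: | IN={d, e} | OUT={c, d, e}
  B3: | IN={c, d, e} | OUT={}

B3 is the boundary node: OUT[B3] = {}
Applying B3's transfer function to that OUT value gives IN[B3] (row B3 above).

Answer: {c, d, e}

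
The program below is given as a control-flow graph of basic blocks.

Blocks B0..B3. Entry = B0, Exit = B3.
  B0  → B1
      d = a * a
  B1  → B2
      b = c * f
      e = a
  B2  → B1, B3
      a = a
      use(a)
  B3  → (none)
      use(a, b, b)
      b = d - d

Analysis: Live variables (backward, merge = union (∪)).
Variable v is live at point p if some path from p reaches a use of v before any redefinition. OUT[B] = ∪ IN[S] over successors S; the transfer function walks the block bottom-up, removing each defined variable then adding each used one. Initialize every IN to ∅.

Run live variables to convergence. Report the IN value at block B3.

Answer: {a, b, d}

Working:
Fixpoint table:
  B0:   IN={a, c, f}   OUT={a, c, d, f}
  B1:   IN={a, c, d, f}   OUT={a, b, c, d, f}
  B2:   IN={a, b, c, d, f}   OUT={a, b, c, d, f}
  B3:   IN={a, b, d}   OUT={}

B3 is the boundary node: OUT[B3] = {}
Applying B3's transfer function to that OUT value gives IN[B3] (row B3 above).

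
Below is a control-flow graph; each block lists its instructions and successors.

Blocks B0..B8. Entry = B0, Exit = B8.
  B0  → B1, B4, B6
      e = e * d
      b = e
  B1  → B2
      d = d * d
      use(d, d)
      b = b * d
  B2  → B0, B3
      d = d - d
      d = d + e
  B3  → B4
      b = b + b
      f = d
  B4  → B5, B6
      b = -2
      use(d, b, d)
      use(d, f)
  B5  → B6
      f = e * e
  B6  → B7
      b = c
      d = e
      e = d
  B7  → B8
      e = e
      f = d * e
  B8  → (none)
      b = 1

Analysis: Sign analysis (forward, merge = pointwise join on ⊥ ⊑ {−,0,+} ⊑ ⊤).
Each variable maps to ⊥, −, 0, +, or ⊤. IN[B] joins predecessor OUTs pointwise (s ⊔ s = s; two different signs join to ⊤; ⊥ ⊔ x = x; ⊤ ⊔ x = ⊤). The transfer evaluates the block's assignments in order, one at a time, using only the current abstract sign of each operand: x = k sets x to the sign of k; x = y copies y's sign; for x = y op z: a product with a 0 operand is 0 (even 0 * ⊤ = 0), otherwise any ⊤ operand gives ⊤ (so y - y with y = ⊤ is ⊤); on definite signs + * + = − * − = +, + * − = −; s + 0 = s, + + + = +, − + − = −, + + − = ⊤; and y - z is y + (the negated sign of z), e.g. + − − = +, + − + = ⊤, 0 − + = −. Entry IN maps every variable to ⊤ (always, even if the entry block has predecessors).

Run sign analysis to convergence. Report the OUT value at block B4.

Fixpoint table:
  B0:  IN=(all ⊤)  OUT=(all ⊤)
  B1:  IN=(all ⊤)  OUT=(all ⊤)
  B2:  IN=(all ⊤)  OUT=(all ⊤)
  B3:  IN=(all ⊤)  OUT=(all ⊤)
  B4:  IN=(all ⊤)  OUT={b:-; rest ⊤}
  B5:  IN={b:-; rest ⊤}  OUT={b:-; rest ⊤}
  B6:  IN=(all ⊤)  OUT=(all ⊤)
  B7:  IN=(all ⊤)  OUT=(all ⊤)
  B8:  IN=(all ⊤)  OUT={b:+; rest ⊤}

Merge at B4: IN[B4] = OUT[B0] ⊔ OUT[B3] = {a: ⊤, b: ⊤, c: ⊤, d: ⊤, e: ⊤, f: ⊤}
Applying B4's transfer function to that IN value gives OUT[B4] (row B4 above).

Answer: {a: ⊤, b: -, c: ⊤, d: ⊤, e: ⊤, f: ⊤}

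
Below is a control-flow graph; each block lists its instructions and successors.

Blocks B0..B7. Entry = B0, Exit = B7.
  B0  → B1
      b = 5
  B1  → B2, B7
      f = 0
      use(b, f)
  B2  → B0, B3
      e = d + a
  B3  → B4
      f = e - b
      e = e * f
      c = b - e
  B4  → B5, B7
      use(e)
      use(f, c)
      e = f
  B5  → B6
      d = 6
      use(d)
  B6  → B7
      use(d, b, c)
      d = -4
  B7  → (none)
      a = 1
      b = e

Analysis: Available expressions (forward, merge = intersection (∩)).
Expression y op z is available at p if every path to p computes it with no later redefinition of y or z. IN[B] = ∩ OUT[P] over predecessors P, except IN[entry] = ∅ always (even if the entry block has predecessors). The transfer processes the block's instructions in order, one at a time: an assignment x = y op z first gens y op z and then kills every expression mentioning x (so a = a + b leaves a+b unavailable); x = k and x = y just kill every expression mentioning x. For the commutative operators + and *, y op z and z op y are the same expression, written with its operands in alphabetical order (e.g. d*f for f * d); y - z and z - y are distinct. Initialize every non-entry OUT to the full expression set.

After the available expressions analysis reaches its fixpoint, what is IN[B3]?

Per-block solution:
  B0:   IN={}   OUT={}
  B1:   IN={}   OUT={}
  B2:   IN={}   OUT={a+d}
  B3:   IN={a+d}   OUT={a+d, b-e}
  B4:   IN={a+d, b-e}   OUT={a+d}
  B5:   IN={a+d}   OUT={}
  B6:   IN={}   OUT={}
  B7:   IN={}   OUT={}

Merge at B3: IN[B3] = OUT[B2] = {a+d}

Answer: {a+d}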